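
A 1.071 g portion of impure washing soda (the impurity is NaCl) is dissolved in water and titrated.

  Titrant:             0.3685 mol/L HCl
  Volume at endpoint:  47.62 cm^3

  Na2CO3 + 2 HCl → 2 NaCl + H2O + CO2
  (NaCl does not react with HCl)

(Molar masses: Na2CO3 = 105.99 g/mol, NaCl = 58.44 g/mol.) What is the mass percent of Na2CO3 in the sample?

n(HCl) = 0.04762 × 0.3685 = 0.01755 mol
Let x = n(Na2CO3), y = n(NaCl).
Titrant: 2x = 0.01755;  mass: 105.99x + 58.44y = 1.071
Solving, x = 8.774 × 10^-3 mol, y = 2.414 × 10^-3 mol
mass of Na2CO3 = 8.774 × 10^-3 × 105.99 = 0.9300 g
% Na2CO3 = 0.9300 / 1.071 × 100 = 86.83 %

86.83 %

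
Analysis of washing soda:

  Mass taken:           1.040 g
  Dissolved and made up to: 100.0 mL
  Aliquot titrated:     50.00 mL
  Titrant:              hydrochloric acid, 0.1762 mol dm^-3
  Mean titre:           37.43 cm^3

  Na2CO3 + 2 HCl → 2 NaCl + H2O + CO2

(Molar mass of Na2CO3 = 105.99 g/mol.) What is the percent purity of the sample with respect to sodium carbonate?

67.21 %

n(HCl) per titration = 0.03743 × 0.1762 = 6.595 × 10^-3 mol
From the 1:2 ratio, n(Na2CO3) in each aliquot = 1/2 × 6.595 × 10^-3 = 3.298 × 10^-3 mol
n(Na2CO3) in the whole flask = 3.298 × 10^-3 × 100.0/50.00 = 6.595 × 10^-3 mol
mass of Na2CO3 = 6.595 × 10^-3 × 105.99 = 0.6990 g
% Na2CO3 = 0.6990 / 1.040 × 100 = 67.21 %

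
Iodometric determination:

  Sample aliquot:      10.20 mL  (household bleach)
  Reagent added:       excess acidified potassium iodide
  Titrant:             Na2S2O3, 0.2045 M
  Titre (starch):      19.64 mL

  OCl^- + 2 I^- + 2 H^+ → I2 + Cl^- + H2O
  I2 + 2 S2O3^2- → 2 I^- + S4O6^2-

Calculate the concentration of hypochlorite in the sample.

n(S2O3^2-) = 0.01964 × 0.2045 = 4.016 × 10^-3 mol
n(I2) = n(S2O3^2-)/2 = 2.008 × 10^-3 mol
n(OCl^-) in the aliquot = 2.008 × 10^-3 mol (1:1 ratio)
[OCl^-] = 2.008 × 10^-3 / 0.01020 = 0.1969 mol/L

0.1969 M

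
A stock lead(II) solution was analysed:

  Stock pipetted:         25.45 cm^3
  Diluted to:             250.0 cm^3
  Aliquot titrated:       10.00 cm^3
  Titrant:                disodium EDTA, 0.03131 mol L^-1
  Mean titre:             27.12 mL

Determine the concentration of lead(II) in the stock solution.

0.8341 mol/L

Pb^2+ + EDTA^4- → [Pb(EDTA)]^2-
n(EDTA) = 0.02712 × 0.03131 = 8.491 × 10^-4 mol
n(Pb2+) in the aliquot = 8.491 × 10^-4 mol (1:1 ratio)
[Pb2+]_dilute = 8.491 × 10^-4 / 0.01000 = 0.08491 mol/L
Dilution factor = 250.0 / 25.45 = 9.823
[Pb2+]_stock = 0.08491 × 9.823 = 0.8341 mol/L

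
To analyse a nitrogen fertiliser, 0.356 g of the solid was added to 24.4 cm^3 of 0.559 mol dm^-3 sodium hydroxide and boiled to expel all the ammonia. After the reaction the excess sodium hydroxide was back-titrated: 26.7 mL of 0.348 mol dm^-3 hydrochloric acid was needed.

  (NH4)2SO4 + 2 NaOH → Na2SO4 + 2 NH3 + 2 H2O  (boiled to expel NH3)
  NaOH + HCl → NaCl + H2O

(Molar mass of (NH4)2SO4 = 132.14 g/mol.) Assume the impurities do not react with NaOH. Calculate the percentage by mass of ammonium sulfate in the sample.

n(NaOH) added = 0.0244 × 0.559 = 0.0136 mol
n(HCl) used in back-titration = 0.0267 × 0.348 = 9.29 × 10^-3 mol
n(NaOH) left over = 9.29 × 10^-3 mol (1:1 ratio)
n(NaOH) consumed by analyte = 0.0136 − 9.29 × 10^-3 = 4.35 × 10^-3 mol
From the 1:2 ratio, n((NH4)2SO4) = 1/2 × 4.35 × 10^-3 = 2.17 × 10^-3 mol
mass of (NH4)2SO4 = 2.17 × 10^-3 × 132.14 = 0.287 g
% (NH4)2SO4 = 0.287 / 0.356 × 100 = 80.7 %

80.7 %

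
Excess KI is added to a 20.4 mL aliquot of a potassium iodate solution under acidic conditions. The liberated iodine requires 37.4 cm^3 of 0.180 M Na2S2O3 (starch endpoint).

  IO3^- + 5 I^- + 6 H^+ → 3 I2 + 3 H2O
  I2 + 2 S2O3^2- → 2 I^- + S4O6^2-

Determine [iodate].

0.0550 M

n(S2O3^2-) = 0.0374 × 0.180 = 6.73 × 10^-3 mol
n(I2) = n(S2O3^2-)/2 = 3.37 × 10^-3 mol
From the 1:3 ratio, n(IO3^-) in the aliquot = 1/3 × 3.37 × 10^-3 = 1.12 × 10^-3 mol
[IO3^-] = 1.12 × 10^-3 / 0.0204 = 0.0550 mol/L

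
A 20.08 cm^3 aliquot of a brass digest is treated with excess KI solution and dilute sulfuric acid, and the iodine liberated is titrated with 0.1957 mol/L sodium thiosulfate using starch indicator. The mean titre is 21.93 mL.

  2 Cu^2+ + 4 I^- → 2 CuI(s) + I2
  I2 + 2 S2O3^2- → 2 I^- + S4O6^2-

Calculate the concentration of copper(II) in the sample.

n(S2O3^2-) = 0.02193 × 0.1957 = 4.292 × 10^-3 mol
n(I2) = n(S2O3^2-)/2 = 2.146 × 10^-3 mol
From the 2:1 ratio, n(Cu2+) in the aliquot = 2/1 × 2.146 × 10^-3 = 4.292 × 10^-3 mol
[Cu2+] = 4.292 × 10^-3 / 0.02008 = 0.2137 mol/L

0.2137 mol/L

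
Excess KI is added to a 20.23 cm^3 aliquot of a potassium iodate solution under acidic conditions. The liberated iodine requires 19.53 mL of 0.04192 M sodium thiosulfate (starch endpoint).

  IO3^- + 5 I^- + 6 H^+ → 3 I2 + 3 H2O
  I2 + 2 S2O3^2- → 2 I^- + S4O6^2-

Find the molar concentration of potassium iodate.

n(S2O3^2-) = 0.01953 × 0.04192 = 8.187 × 10^-4 mol
n(I2) = n(S2O3^2-)/2 = 4.093 × 10^-4 mol
From the 1:3 ratio, n(IO3^-) in the aliquot = 1/3 × 4.093 × 10^-4 = 1.364 × 10^-4 mol
[IO3^-] = 1.364 × 10^-4 / 0.02023 = 0.006745 mol/L

0.006745 M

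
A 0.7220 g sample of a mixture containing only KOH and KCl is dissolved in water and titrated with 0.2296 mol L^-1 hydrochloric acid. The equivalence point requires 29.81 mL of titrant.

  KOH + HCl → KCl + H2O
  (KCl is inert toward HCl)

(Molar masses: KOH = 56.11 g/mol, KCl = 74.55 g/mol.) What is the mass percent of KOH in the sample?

n(HCl) = 0.02981 × 0.2296 = 6.844 × 10^-3 mol
Let x = n(KOH), y = n(KCl).
Titrant: 1x = 6.844 × 10^-3;  mass: 56.11x + 74.55y = 0.7220
Solving, x = 6.844 × 10^-3 mol, y = 4.533 × 10^-3 mol
mass of KOH = 6.844 × 10^-3 × 56.11 = 0.3840 g
% KOH = 0.3840 / 0.7220 × 100 = 53.19 %

53.19 %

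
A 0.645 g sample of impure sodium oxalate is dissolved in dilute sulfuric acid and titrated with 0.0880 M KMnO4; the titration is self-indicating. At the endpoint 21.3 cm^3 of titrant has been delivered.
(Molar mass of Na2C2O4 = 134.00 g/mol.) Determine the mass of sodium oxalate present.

0.628 g

2 MnO4^- + 5 C2O4^2- + 16 H^+ → 2 Mn^2+ + 10 CO2 + 8 H2O
n(KMnO4) = 0.0213 L × 0.0880 mol/L = 1.87 × 10^-3 mol
From the 5:2 ratio, n(Na2C2O4) = 5/2 × 1.87 × 10^-3 = 4.69 × 10^-3 mol
mass of Na2C2O4 = 4.69 × 10^-3 × 134.00 g/mol = 0.628 g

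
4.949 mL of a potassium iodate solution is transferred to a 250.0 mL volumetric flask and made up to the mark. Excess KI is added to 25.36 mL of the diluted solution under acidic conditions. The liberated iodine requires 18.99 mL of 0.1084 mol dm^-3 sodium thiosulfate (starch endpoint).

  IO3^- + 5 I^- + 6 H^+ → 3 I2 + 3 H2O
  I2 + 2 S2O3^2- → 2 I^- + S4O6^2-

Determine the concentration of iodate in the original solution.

n(S2O3^2-) = 0.01899 × 0.1084 = 2.059 × 10^-3 mol
n(I2) = n(S2O3^2-)/2 = 1.029 × 10^-3 mol
From the 1:3 ratio, n(IO3^-) in the aliquot = 1/3 × 1.029 × 10^-3 = 3.431 × 10^-4 mol
[IO3^-]_dilute = 3.431 × 10^-4 / 0.02536 = 0.01353 mol/L
[IO3^-]_original = 0.01353 × 250.0/4.949 = 0.6834 mol/L

0.6834 mol/L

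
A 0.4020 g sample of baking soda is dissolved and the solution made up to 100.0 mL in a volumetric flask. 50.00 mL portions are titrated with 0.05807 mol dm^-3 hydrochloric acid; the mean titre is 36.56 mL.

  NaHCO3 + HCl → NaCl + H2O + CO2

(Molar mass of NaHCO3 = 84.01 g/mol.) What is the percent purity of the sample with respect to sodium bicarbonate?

n(HCl) per titration = 0.03656 × 0.05807 = 2.123 × 10^-3 mol
n(NaHCO3) in each aliquot = 2.123 × 10^-3 mol (1:1 ratio)
n(NaHCO3) in the whole flask = 2.123 × 10^-3 × 100.0/50.00 = 4.246 × 10^-3 mol
mass of NaHCO3 = 4.246 × 10^-3 × 84.01 = 0.3567 g
% NaHCO3 = 0.3567 / 0.4020 × 100 = 88.73 %

88.73 %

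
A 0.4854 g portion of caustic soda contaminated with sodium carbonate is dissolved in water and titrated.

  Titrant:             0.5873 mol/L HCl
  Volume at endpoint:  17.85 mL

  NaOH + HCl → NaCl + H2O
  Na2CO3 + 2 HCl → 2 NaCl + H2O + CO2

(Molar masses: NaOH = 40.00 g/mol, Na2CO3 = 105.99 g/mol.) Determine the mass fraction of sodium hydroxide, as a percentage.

44.49 %

n(HCl) = 0.01785 × 0.5873 = 0.01048 mol
Let x = n(NaOH), y = n(Na2CO3).
Titrant: 1x + 2y = 0.01048;  mass: 40.00x + 105.99y = 0.4854
Solving, x = 5.399 × 10^-3 mol, y = 2.542 × 10^-3 mol
mass of NaOH = 5.399 × 10^-3 × 40.00 = 0.2160 g
% NaOH = 0.2160 / 0.4854 × 100 = 44.49 %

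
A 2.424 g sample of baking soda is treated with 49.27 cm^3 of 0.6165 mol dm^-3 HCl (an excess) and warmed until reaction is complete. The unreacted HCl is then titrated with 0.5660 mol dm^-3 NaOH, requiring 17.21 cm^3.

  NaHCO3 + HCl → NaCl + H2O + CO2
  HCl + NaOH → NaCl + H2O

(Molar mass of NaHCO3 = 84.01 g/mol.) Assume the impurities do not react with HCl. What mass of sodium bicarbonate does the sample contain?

1.733 g

n(HCl) added = 0.04927 × 0.6165 = 0.03037 mol
n(NaOH) used in back-titration = 0.01721 × 0.5660 = 9.741 × 10^-3 mol
n(HCl) left over = 9.741 × 10^-3 mol (1:1 ratio)
n(HCl) consumed by analyte = 0.03037 − 9.741 × 10^-3 = 0.02063 mol
n(NaHCO3) = 0.02063 mol (1:1 ratio)
mass of NaHCO3 = 0.02063 × 84.01 = 1.733 g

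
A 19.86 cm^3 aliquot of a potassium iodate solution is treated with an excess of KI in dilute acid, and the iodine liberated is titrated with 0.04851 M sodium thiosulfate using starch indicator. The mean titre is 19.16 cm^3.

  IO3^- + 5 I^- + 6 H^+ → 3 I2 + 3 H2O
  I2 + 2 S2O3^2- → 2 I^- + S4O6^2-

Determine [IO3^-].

0.007800 M

n(S2O3^2-) = 0.01916 × 0.04851 = 9.295 × 10^-4 mol
n(I2) = n(S2O3^2-)/2 = 4.647 × 10^-4 mol
From the 1:3 ratio, n(IO3^-) in the aliquot = 1/3 × 4.647 × 10^-4 = 1.549 × 10^-4 mol
[IO3^-] = 1.549 × 10^-4 / 0.01986 = 0.007800 mol/L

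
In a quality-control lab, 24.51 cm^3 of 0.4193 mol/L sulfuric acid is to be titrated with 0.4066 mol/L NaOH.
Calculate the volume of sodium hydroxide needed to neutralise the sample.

H2SO4 + 2 NaOH → Na2SO4 + 2 H2O
n(H2SO4) = 0.02451 L × 0.4193 mol/L = 0.01028 mol
From the 2:1 stoichiometry, n(NaOH) = 2/1 × 0.01028 = 0.02055 mol
V(NaOH) = 0.02055 mol / 0.4066 mol/L = 0.05055 L = 50.55 mL

50.55 mL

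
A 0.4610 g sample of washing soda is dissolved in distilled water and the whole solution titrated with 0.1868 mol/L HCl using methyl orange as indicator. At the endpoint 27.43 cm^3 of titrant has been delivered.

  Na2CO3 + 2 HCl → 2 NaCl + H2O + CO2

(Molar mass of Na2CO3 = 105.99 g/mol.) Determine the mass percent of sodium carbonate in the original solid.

n(HCl) = 0.02743 L × 0.1868 mol/L = 5.124 × 10^-3 mol
From the 1:2 ratio, n(Na2CO3) = 1/2 × 5.124 × 10^-3 = 2.562 × 10^-3 mol
mass of Na2CO3 = 2.562 × 10^-3 × 105.99 g/mol = 0.2715 g
% Na2CO3 = 0.2715 / 0.4610 × 100 = 58.90 %

58.90 %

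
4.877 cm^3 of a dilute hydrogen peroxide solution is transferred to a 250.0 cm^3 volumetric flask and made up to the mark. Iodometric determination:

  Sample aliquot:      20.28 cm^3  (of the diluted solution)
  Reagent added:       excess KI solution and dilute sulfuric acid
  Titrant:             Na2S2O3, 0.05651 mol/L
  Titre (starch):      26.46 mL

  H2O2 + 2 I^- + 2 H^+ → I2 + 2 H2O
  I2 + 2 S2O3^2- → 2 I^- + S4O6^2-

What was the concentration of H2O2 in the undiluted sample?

1.890 mol/L

n(S2O3^2-) = 0.02646 × 0.05651 = 1.495 × 10^-3 mol
n(I2) = n(S2O3^2-)/2 = 7.476 × 10^-4 mol
n(H2O2) in the aliquot = 7.476 × 10^-4 mol (1:1 ratio)
[H2O2]_dilute = 7.476 × 10^-4 / 0.02028 = 0.03687 mol/L
[H2O2]_original = 0.03687 × 250.0/4.877 = 1.890 mol/L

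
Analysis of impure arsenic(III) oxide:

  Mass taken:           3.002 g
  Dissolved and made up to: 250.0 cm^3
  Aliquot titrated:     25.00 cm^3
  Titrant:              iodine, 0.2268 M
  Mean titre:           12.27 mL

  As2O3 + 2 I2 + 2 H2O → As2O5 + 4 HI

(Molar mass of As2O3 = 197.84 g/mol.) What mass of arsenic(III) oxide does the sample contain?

n(I2) per titration = 0.01227 × 0.2268 = 2.783 × 10^-3 mol
From the 1:2 ratio, n(As2O3) in each aliquot = 1/2 × 2.783 × 10^-3 = 1.391 × 10^-3 mol
n(As2O3) in the whole flask = 1.391 × 10^-3 × 250.0/25.00 = 0.01391 mol
mass of As2O3 = 0.01391 × 197.84 = 2.753 g

2.753 g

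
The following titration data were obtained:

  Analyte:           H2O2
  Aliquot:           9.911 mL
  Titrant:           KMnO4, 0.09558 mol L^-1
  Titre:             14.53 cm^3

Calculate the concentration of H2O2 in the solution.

2 MnO4^- + 5 H2O2 + 6 H^+ → 2 Mn^2+ + 5 O2 + 8 H2O
n(KMnO4) = 0.01453 L × 0.09558 mol/L = 1.389 × 10^-3 mol
From the 5:2 mole ratio, n(H2O2) = 5/2 × 1.389 × 10^-3 = 3.472 × 10^-3 mol
[H2O2] = 3.472 × 10^-3 mol / 0.009911 L = 0.3503 mol/L

0.3503 mol/L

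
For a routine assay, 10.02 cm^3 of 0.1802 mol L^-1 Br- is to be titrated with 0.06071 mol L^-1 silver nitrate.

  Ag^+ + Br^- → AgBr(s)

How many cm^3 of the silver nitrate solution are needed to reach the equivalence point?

29.74 mL

n(Br-) = 0.01002 L × 0.1802 mol/L = 1.806 × 10^-3 mol
n(AgNO3) = 1.806 × 10^-3 mol (1:1 stoichiometry)
V(AgNO3) = 1.806 × 10^-3 mol / 0.06071 mol/L = 0.02974 L = 29.74 mL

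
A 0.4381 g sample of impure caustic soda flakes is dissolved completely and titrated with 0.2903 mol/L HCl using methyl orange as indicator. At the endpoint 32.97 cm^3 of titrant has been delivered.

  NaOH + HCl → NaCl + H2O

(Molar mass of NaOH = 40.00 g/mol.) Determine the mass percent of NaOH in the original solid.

n(HCl) = 0.03297 L × 0.2903 mol/L = 9.571 × 10^-3 mol
n(NaOH) = 9.571 × 10^-3 mol (1:1 ratio)
mass of NaOH = 9.571 × 10^-3 × 40.00 g/mol = 0.3828 g
% NaOH = 0.3828 / 0.4381 × 100 = 87.39 %

87.39 %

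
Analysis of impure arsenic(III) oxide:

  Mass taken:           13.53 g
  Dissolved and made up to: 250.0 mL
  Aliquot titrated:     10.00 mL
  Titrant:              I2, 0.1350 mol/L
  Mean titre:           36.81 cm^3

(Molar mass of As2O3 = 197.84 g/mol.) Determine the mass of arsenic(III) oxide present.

As2O3 + 2 I2 + 2 H2O → As2O5 + 4 HI
n(I2) per titration = 0.03681 × 0.1350 = 4.969 × 10^-3 mol
From the 1:2 ratio, n(As2O3) in each aliquot = 1/2 × 4.969 × 10^-3 = 2.485 × 10^-3 mol
n(As2O3) in the whole flask = 2.485 × 10^-3 × 250.0/10.00 = 0.06212 mol
mass of As2O3 = 0.06212 × 197.84 = 12.29 g

12.29 g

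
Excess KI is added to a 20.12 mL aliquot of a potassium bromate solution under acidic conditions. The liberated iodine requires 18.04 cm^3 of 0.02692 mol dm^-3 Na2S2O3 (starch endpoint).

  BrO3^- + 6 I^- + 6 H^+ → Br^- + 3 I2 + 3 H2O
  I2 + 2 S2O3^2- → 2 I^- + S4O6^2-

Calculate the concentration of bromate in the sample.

n(S2O3^2-) = 0.01804 × 0.02692 = 4.856 × 10^-4 mol
n(I2) = n(S2O3^2-)/2 = 2.428 × 10^-4 mol
From the 1:3 ratio, n(BrO3^-) in the aliquot = 1/3 × 2.428 × 10^-4 = 8.094 × 10^-5 mol
[BrO3^-] = 8.094 × 10^-5 / 0.02012 = 0.004023 mol/L

0.004023 mol/L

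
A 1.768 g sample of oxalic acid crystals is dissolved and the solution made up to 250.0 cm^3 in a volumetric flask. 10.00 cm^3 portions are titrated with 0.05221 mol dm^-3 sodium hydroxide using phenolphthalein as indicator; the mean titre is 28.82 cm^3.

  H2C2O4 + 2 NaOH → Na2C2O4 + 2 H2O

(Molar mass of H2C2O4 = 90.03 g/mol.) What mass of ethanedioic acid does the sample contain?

1.693 g

n(NaOH) per titration = 0.02882 × 0.05221 = 1.505 × 10^-3 mol
From the 1:2 ratio, n(H2C2O4) in each aliquot = 1/2 × 1.505 × 10^-3 = 7.523 × 10^-4 mol
n(H2C2O4) in the whole flask = 7.523 × 10^-4 × 250.0/10.00 = 0.01881 mol
mass of H2C2O4 = 0.01881 × 90.03 = 1.693 g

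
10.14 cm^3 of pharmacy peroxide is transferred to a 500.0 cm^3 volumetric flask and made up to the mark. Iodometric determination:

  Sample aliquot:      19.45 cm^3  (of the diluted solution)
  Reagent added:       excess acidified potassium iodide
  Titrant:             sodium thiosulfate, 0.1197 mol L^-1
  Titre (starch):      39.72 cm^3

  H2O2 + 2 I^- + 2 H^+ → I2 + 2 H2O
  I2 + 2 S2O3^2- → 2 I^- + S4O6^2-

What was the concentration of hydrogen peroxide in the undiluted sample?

6.027 mol/L

n(S2O3^2-) = 0.03972 × 0.1197 = 4.754 × 10^-3 mol
n(I2) = n(S2O3^2-)/2 = 2.377 × 10^-3 mol
n(H2O2) in the aliquot = 2.377 × 10^-3 mol (1:1 ratio)
[H2O2]_dilute = 2.377 × 10^-3 / 0.01945 = 0.1222 mol/L
[H2O2]_original = 0.1222 × 500.0/10.14 = 6.027 mol/L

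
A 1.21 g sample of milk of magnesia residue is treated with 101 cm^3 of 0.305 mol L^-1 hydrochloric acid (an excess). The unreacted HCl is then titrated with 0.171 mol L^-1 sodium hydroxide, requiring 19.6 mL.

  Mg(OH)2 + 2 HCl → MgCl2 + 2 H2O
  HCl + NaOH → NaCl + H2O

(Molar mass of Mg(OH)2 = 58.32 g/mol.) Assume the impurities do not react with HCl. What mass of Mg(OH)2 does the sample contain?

0.801 g

n(HCl) added = 0.101 × 0.305 = 0.0308 mol
n(NaOH) used in back-titration = 0.0196 × 0.171 = 3.35 × 10^-3 mol
n(HCl) left over = 3.35 × 10^-3 mol (1:1 ratio)
n(HCl) consumed by analyte = 0.0308 − 3.35 × 10^-3 = 0.0275 mol
From the 1:2 ratio, n(Mg(OH)2) = 1/2 × 0.0275 = 0.0137 mol
mass of Mg(OH)2 = 0.0137 × 58.32 = 0.801 g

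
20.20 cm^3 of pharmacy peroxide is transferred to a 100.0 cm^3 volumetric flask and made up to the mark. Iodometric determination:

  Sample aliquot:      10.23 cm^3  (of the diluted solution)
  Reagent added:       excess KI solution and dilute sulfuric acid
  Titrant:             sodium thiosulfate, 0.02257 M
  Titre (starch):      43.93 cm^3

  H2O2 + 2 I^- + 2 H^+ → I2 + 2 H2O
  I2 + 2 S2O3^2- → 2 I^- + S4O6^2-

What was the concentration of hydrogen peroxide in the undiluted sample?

n(S2O3^2-) = 0.04393 × 0.02257 = 9.915 × 10^-4 mol
n(I2) = n(S2O3^2-)/2 = 4.958 × 10^-4 mol
n(H2O2) in the aliquot = 4.958 × 10^-4 mol (1:1 ratio)
[H2O2]_dilute = 4.958 × 10^-4 / 0.01023 = 0.04846 mol/L
[H2O2]_original = 0.04846 × 100.0/20.20 = 0.2399 mol/L

0.2399 M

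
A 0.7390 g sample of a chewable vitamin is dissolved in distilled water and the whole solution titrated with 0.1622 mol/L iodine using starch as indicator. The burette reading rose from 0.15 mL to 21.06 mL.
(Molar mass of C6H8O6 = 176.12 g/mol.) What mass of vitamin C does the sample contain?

C6H8O6 + I2 → C6H6O6 + 2 HI
n(I2) = 0.02091 L × 0.1622 mol/L = 3.392 × 10^-3 mol
n(C6H8O6) = 3.392 × 10^-3 mol (1:1 ratio)
mass of C6H8O6 = 3.392 × 10^-3 × 176.12 g/mol = 0.5973 g

0.5973 g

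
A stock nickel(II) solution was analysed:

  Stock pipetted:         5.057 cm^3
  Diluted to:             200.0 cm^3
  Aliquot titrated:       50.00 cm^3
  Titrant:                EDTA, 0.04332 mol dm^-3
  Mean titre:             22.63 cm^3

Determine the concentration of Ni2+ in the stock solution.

Ni^2+ + EDTA^4- → [Ni(EDTA)]^2-
n(EDTA) = 0.02263 × 0.04332 = 9.803 × 10^-4 mol
n(Ni2+) in the aliquot = 9.803 × 10^-4 mol (1:1 ratio)
[Ni2+]_dilute = 9.803 × 10^-4 / 0.05000 = 0.01961 mol/L
Dilution factor = 200.0 / 5.057 = 39.55
[Ni2+]_stock = 0.01961 × 39.55 = 0.7754 mol/L

0.7754 mol/L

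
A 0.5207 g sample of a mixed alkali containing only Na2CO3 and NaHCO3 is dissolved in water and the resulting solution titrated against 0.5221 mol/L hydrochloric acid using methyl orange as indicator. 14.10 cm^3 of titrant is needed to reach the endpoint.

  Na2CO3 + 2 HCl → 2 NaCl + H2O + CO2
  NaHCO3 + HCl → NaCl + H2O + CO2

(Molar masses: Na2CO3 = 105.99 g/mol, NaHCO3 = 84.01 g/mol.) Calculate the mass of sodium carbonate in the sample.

n(HCl) = 0.01410 × 0.5221 = 7.362 × 10^-3 mol
Let x = n(Na2CO3), y = n(NaHCO3).
Titrant: 2x + 1y = 7.362 × 10^-3;  mass: 105.99x + 84.01y = 0.5207
Solving, x = 1.576 × 10^-3 mol, y = 4.210 × 10^-3 mol
mass of Na2CO3 = 1.576 × 10^-3 × 105.99 = 0.1670 g

0.1670 g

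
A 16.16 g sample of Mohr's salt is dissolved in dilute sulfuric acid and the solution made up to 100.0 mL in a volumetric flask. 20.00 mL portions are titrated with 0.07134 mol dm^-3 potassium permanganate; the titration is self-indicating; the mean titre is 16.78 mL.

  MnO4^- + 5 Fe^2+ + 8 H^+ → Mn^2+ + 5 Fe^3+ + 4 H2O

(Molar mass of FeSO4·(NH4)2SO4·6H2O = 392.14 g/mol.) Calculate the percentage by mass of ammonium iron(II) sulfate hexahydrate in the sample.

n(KMnO4) per titration = 0.01678 × 0.07134 = 1.197 × 10^-3 mol
From the 5:1 ratio, n(FeSO4·(NH4)2SO4·6H2O) in each aliquot = 5/1 × 1.197 × 10^-3 = 5.985 × 10^-3 mol
n(FeSO4·(NH4)2SO4·6H2O) in the whole flask = 5.985 × 10^-3 × 100.0/20.00 = 0.02993 mol
mass of FeSO4·(NH4)2SO4·6H2O = 0.02993 × 392.14 = 11.74 g
% FeSO4·(NH4)2SO4·6H2O = 11.74 / 16.16 × 100 = 72.62 %

72.62 %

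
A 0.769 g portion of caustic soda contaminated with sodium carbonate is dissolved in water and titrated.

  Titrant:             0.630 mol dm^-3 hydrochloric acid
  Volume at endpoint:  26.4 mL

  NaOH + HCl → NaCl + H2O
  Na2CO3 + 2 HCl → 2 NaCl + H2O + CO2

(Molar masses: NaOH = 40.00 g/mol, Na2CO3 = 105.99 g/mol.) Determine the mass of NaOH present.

0.346 g

n(HCl) = 0.0264 × 0.630 = 0.0166 mol
Let x = n(NaOH), y = n(Na2CO3).
Titrant: 1x + 2y = 0.0166;  mass: 40.00x + 105.99y = 0.769
Solving, x = 8.65 × 10^-3 mol, y = 3.99 × 10^-3 mol
mass of NaOH = 8.65 × 10^-3 × 40.00 = 0.346 g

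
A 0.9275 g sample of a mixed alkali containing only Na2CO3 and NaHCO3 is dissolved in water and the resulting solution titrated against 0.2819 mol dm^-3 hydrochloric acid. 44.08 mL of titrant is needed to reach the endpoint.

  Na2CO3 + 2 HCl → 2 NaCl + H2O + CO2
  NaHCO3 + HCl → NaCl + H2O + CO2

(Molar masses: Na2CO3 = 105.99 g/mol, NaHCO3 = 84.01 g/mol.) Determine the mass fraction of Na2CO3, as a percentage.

n(HCl) = 0.04408 × 0.2819 = 0.01243 mol
Let x = n(Na2CO3), y = n(NaHCO3).
Titrant: 2x + 1y = 0.01243;  mass: 105.99x + 84.01y = 0.9275
Solving, x = 1.877 × 10^-3 mol, y = 8.672 × 10^-3 mol
mass of Na2CO3 = 1.877 × 10^-3 × 105.99 = 0.1989 g
% Na2CO3 = 0.1989 / 0.9275 × 100 = 21.45 %

21.45 %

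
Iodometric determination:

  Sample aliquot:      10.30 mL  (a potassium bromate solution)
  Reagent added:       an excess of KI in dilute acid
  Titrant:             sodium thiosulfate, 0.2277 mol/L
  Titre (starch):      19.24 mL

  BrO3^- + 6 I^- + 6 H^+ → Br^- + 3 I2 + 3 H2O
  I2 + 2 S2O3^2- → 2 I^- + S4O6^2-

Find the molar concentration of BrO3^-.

0.07089 mol/L

n(S2O3^2-) = 0.01924 × 0.2277 = 4.381 × 10^-3 mol
n(I2) = n(S2O3^2-)/2 = 2.190 × 10^-3 mol
From the 1:3 ratio, n(BrO3^-) in the aliquot = 1/3 × 2.190 × 10^-3 = 7.302 × 10^-4 mol
[BrO3^-] = 7.302 × 10^-4 / 0.01030 = 0.07089 mol/L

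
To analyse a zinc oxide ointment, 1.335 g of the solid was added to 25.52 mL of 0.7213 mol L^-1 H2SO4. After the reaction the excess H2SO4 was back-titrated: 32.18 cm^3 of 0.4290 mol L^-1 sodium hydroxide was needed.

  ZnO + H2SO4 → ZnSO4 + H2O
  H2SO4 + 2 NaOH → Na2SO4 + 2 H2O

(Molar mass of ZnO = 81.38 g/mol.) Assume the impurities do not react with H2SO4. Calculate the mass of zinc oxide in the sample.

n(H2SO4) added = 0.02552 × 0.7213 = 0.01841 mol
n(NaOH) used in back-titration = 0.03218 × 0.4290 = 0.01381 mol
From the 1:2 ratio, n(H2SO4) left over = 1/2 × 0.01381 = 6.903 × 10^-3 mol
n(H2SO4) consumed by analyte = 0.01841 − 6.903 × 10^-3 = 0.01150 mol
n(ZnO) = 0.01150 mol (1:1 ratio)
mass of ZnO = 0.01150 × 81.38 = 0.9363 g

0.9363 g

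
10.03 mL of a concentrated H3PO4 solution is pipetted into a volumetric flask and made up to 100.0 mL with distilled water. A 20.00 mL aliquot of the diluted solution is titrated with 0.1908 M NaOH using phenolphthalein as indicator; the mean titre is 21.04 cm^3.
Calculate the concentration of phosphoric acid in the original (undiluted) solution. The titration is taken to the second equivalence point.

1.001 M

H3PO4 + 2 NaOH → Na2HPO4 + 2 H2O
n(NaOH) = 0.02104 × 0.1908 = 4.014 × 10^-3 mol
From the 1:2 ratio, n(H3PO4) in the aliquot = 1/2 × 4.014 × 10^-3 = 2.007 × 10^-3 mol
[H3PO4]_dilute = 2.007 × 10^-3 / 0.02000 = 0.1004 mol/L
Dilution factor = 100.0 / 10.03 = 9.970
[H3PO4]_stock = 0.1004 × 9.970 = 1.001 mol/L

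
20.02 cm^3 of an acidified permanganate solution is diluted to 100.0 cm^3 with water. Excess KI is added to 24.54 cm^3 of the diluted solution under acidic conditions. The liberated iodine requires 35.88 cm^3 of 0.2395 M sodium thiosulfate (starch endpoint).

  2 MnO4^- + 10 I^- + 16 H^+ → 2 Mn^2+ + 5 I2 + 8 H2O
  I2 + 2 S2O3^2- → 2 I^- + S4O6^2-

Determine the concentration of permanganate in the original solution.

n(S2O3^2-) = 0.03588 × 0.2395 = 8.593 × 10^-3 mol
n(I2) = n(S2O3^2-)/2 = 4.297 × 10^-3 mol
From the 2:5 ratio, n(MnO4^-) in the aliquot = 2/5 × 4.297 × 10^-3 = 1.719 × 10^-3 mol
[MnO4^-]_dilute = 1.719 × 10^-3 / 0.02454 = 0.07003 mol/L
[MnO4^-]_original = 0.07003 × 100.0/20.02 = 0.3498 mol/L

0.3498 M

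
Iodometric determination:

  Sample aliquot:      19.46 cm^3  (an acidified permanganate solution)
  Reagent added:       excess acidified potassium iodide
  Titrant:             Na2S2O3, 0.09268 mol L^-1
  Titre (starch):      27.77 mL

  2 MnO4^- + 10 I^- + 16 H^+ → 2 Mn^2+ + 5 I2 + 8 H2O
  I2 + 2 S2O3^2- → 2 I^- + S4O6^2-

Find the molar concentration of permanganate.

n(S2O3^2-) = 0.02777 × 0.09268 = 2.574 × 10^-3 mol
n(I2) = n(S2O3^2-)/2 = 1.287 × 10^-3 mol
From the 2:5 ratio, n(MnO4^-) in the aliquot = 2/5 × 1.287 × 10^-3 = 5.147 × 10^-4 mol
[MnO4^-] = 5.147 × 10^-4 / 0.01946 = 0.02645 mol/L

0.02645 mol/L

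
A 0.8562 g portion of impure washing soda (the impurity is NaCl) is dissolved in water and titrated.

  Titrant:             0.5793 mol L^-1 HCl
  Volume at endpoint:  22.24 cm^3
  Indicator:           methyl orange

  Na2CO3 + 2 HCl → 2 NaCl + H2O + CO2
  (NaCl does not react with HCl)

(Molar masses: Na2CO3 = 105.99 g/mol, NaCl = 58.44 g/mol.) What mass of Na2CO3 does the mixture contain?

0.6828 g

n(HCl) = 0.02224 × 0.5793 = 0.01288 mol
Let x = n(Na2CO3), y = n(NaCl).
Titrant: 2x = 0.01288;  mass: 105.99x + 58.44y = 0.8562
Solving, x = 6.442 × 10^-3 mol, y = 2.968 × 10^-3 mol
mass of Na2CO3 = 6.442 × 10^-3 × 105.99 = 0.6828 g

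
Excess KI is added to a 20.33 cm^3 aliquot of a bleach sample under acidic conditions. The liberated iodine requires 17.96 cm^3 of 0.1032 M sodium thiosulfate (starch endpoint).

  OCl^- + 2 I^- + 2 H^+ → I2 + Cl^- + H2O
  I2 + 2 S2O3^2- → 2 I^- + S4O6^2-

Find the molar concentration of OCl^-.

n(S2O3^2-) = 0.01796 × 0.1032 = 1.853 × 10^-3 mol
n(I2) = n(S2O3^2-)/2 = 9.267 × 10^-4 mol
n(OCl^-) in the aliquot = 9.267 × 10^-4 mol (1:1 ratio)
[OCl^-] = 9.267 × 10^-4 / 0.02033 = 0.04558 mol/L

0.04558 M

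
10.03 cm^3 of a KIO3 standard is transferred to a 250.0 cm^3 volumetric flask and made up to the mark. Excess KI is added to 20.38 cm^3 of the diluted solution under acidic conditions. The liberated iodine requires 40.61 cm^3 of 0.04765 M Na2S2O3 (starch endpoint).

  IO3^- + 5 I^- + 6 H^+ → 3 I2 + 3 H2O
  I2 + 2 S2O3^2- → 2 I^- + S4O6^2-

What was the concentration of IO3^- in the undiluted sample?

0.3944 M

n(S2O3^2-) = 0.04061 × 0.04765 = 1.935 × 10^-3 mol
n(I2) = n(S2O3^2-)/2 = 9.675 × 10^-4 mol
From the 1:3 ratio, n(IO3^-) in the aliquot = 1/3 × 9.675 × 10^-4 = 3.225 × 10^-4 mol
[IO3^-]_dilute = 3.225 × 10^-4 / 0.02038 = 0.01582 mol/L
[IO3^-]_original = 0.01582 × 250.0/10.03 = 0.3944 mol/L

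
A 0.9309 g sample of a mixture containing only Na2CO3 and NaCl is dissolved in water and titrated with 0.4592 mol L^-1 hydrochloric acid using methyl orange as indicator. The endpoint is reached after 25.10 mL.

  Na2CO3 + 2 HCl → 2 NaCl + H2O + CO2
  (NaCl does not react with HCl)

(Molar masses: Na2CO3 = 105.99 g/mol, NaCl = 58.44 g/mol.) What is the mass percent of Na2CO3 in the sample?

65.62 %

n(HCl) = 0.02510 × 0.4592 = 0.01153 mol
Let x = n(Na2CO3), y = n(NaCl).
Titrant: 2x = 0.01153;  mass: 105.99x + 58.44y = 0.9309
Solving, x = 5.763 × 10^-3 mol, y = 5.477 × 10^-3 mol
mass of Na2CO3 = 5.763 × 10^-3 × 105.99 = 0.6108 g
% Na2CO3 = 0.6108 / 0.9309 × 100 = 65.62 %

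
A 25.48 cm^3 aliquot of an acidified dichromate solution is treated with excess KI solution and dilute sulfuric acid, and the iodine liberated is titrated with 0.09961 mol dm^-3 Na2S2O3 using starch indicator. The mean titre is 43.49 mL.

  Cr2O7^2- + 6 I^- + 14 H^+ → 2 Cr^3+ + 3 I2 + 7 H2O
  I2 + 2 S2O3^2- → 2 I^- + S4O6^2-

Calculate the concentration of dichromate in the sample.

0.02834 mol/L

n(S2O3^2-) = 0.04349 × 0.09961 = 4.332 × 10^-3 mol
n(I2) = n(S2O3^2-)/2 = 2.166 × 10^-3 mol
From the 1:3 ratio, n(Cr2O7^2-) in the aliquot = 1/3 × 2.166 × 10^-3 = 7.220 × 10^-4 mol
[Cr2O7^2-] = 7.220 × 10^-4 / 0.02548 = 0.02834 mol/L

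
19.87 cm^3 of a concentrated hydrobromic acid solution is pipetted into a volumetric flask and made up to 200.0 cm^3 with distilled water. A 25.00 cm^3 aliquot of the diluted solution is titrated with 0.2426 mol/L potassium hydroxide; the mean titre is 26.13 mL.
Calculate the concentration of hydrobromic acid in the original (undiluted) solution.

HBr + KOH → KBr + H2O
n(KOH) = 0.02613 × 0.2426 = 6.339 × 10^-3 mol
n(HBr) in the aliquot = 6.339 × 10^-3 mol (1:1 ratio)
[HBr]_dilute = 6.339 × 10^-3 / 0.02500 = 0.2536 mol/L
Dilution factor = 200.0 / 19.87 = 10.07
[HBr]_stock = 0.2536 × 10.07 = 2.552 mol/L

2.552 mol/L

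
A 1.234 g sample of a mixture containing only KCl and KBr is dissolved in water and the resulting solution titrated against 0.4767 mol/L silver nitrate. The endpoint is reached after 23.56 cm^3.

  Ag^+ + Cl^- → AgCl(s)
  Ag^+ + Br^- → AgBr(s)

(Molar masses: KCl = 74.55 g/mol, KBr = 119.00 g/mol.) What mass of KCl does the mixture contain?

0.1719 g

n(AgNO3) = 0.02356 × 0.4767 = 0.01123 mol
Let x = n(KCl), y = n(KBr).
Titrant: 1x + 1y = 0.01123;  mass: 74.55x + 119.00y = 1.234
Solving, x = 2.306 × 10^-3 mol, y = 8.925 × 10^-3 mol
mass of KCl = 2.306 × 10^-3 × 74.55 = 0.1719 g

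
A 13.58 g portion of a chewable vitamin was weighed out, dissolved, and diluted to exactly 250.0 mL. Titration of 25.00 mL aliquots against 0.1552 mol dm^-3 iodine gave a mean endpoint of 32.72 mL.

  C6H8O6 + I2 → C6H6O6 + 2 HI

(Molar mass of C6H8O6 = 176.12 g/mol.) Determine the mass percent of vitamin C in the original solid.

65.86 %

n(I2) per titration = 0.03272 × 0.1552 = 5.078 × 10^-3 mol
n(C6H8O6) in each aliquot = 5.078 × 10^-3 mol (1:1 ratio)
n(C6H8O6) in the whole flask = 5.078 × 10^-3 × 250.0/25.00 = 0.05078 mol
mass of C6H8O6 = 0.05078 × 176.12 = 8.944 g
% C6H8O6 = 8.944 / 13.58 × 100 = 65.86 %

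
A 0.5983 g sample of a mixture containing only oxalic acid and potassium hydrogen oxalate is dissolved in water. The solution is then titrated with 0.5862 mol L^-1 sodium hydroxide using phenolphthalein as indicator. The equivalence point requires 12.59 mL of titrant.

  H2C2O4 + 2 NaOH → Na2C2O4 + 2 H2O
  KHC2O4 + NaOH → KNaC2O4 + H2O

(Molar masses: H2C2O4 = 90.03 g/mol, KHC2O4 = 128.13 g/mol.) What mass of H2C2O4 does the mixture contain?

n(NaOH) = 0.01259 × 0.5862 = 7.380 × 10^-3 mol
Let x = n(H2C2O4), y = n(KHC2O4).
Titrant: 2x + 1y = 7.380 × 10^-3;  mass: 90.03x + 128.13y = 0.5983
Solving, x = 2.089 × 10^-3 mol, y = 3.201 × 10^-3 mol
mass of H2C2O4 = 2.089 × 10^-3 × 90.03 = 0.1881 g

0.1881 g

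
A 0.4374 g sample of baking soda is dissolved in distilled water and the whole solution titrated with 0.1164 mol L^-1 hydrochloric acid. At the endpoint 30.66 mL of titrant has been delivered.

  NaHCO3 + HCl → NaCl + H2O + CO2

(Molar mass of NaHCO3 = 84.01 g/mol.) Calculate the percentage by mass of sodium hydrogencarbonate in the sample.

68.55 %

n(HCl) = 0.03066 L × 0.1164 mol/L = 3.569 × 10^-3 mol
n(NaHCO3) = 3.569 × 10^-3 mol (1:1 ratio)
mass of NaHCO3 = 3.569 × 10^-3 × 84.01 g/mol = 0.2998 g
% NaHCO3 = 0.2998 / 0.4374 × 100 = 68.55 %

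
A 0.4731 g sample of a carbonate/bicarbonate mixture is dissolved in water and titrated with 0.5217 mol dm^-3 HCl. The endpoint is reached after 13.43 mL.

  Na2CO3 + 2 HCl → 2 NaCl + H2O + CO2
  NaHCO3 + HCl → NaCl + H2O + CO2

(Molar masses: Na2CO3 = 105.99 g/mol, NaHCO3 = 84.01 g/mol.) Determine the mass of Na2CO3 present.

0.1974 g

n(HCl) = 0.01343 × 0.5217 = 7.006 × 10^-3 mol
Let x = n(Na2CO3), y = n(NaHCO3).
Titrant: 2x + 1y = 7.006 × 10^-3;  mass: 105.99x + 84.01y = 0.4731
Solving, x = 1.862 × 10^-3 mol, y = 3.282 × 10^-3 mol
mass of Na2CO3 = 1.862 × 10^-3 × 105.99 = 0.1974 g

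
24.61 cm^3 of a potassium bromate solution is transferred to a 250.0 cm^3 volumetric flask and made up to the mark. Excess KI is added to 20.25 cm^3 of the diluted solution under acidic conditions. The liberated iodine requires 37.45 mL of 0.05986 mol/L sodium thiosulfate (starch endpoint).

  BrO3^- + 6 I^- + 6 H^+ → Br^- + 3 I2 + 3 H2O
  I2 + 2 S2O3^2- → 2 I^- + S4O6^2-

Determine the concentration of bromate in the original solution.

n(S2O3^2-) = 0.03745 × 0.05986 = 2.242 × 10^-3 mol
n(I2) = n(S2O3^2-)/2 = 1.121 × 10^-3 mol
From the 1:3 ratio, n(BrO3^-) in the aliquot = 1/3 × 1.121 × 10^-3 = 3.736 × 10^-4 mol
[BrO3^-]_dilute = 3.736 × 10^-4 / 0.02025 = 0.01845 mol/L
[BrO3^-]_original = 0.01845 × 250.0/24.61 = 0.1874 mol/L

0.1874 mol/L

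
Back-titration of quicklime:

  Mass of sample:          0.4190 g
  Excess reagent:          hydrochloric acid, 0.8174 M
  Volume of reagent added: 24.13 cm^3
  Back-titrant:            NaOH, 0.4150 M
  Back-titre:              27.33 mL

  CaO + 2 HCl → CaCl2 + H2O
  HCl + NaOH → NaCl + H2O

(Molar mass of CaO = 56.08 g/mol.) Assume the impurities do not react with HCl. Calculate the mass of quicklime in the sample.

0.2350 g

n(HCl) added = 0.02413 × 0.8174 = 0.01972 mol
n(NaOH) used in back-titration = 0.02733 × 0.4150 = 0.01134 mol
n(HCl) left over = 0.01134 mol (1:1 ratio)
n(HCl) consumed by analyte = 0.01972 − 0.01134 = 8.382 × 10^-3 mol
From the 1:2 ratio, n(CaO) = 1/2 × 8.382 × 10^-3 = 4.191 × 10^-3 mol
mass of CaO = 4.191 × 10^-3 × 56.08 = 0.2350 g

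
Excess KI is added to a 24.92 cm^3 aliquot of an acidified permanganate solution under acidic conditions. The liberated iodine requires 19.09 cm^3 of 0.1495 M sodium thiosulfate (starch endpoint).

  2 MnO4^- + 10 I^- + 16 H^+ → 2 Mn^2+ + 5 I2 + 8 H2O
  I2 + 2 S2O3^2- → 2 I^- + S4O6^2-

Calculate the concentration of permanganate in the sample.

n(S2O3^2-) = 0.01909 × 0.1495 = 2.854 × 10^-3 mol
n(I2) = n(S2O3^2-)/2 = 1.427 × 10^-3 mol
From the 2:5 ratio, n(MnO4^-) in the aliquot = 2/5 × 1.427 × 10^-3 = 5.708 × 10^-4 mol
[MnO4^-] = 5.708 × 10^-4 / 0.02492 = 0.02290 mol/L

0.02290 M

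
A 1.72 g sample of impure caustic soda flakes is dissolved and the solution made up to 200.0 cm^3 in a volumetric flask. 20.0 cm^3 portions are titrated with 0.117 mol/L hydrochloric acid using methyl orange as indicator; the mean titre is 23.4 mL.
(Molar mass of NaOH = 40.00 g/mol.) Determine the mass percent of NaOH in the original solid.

NaOH + HCl → NaCl + H2O
n(HCl) per titration = 0.0234 × 0.117 = 2.74 × 10^-3 mol
n(NaOH) in each aliquot = 2.74 × 10^-3 mol (1:1 ratio)
n(NaOH) in the whole flask = 2.74 × 10^-3 × 200.0/20.0 = 0.0274 mol
mass of NaOH = 0.0274 × 40.00 = 1.10 g
% NaOH = 1.10 / 1.72 × 100 = 63.7 %

63.7 %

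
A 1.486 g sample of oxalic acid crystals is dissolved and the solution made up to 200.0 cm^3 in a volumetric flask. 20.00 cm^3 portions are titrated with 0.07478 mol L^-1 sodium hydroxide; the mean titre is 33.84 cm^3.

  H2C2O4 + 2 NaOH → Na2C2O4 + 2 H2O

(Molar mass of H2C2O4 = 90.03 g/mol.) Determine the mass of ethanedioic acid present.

1.139 g

n(NaOH) per titration = 0.03384 × 0.07478 = 2.531 × 10^-3 mol
From the 1:2 ratio, n(H2C2O4) in each aliquot = 1/2 × 2.531 × 10^-3 = 1.265 × 10^-3 mol
n(H2C2O4) in the whole flask = 1.265 × 10^-3 × 200.0/20.00 = 0.01265 mol
mass of H2C2O4 = 0.01265 × 90.03 = 1.139 g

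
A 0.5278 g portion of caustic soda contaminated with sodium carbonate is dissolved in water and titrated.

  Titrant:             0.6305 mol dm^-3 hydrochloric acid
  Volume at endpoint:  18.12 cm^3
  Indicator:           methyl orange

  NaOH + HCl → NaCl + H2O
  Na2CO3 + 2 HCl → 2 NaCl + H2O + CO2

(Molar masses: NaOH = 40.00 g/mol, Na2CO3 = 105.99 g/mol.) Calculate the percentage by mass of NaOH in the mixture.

45.29 %

n(HCl) = 0.01812 × 0.6305 = 0.01142 mol
Let x = n(NaOH), y = n(Na2CO3).
Titrant: 1x + 2y = 0.01142;  mass: 40.00x + 105.99y = 0.5278
Solving, x = 5.975 × 10^-3 mol, y = 2.725 × 10^-3 mol
mass of NaOH = 5.975 × 10^-3 × 40.00 = 0.2390 g
% NaOH = 0.2390 / 0.5278 × 100 = 45.29 %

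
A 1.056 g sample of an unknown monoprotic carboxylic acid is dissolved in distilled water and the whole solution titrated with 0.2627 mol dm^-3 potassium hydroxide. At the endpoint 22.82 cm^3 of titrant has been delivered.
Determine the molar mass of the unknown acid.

n(KOH) = 0.02282 L × 0.2627 mol/L = 5.995 × 10^-3 mol
n(HA) = 5.995 × 10^-3 mol (1:1 ratio)
M = m / n = 1.056 g / 5.995 × 10^-3 mol = 176.2 g/mol

176.2 g/mol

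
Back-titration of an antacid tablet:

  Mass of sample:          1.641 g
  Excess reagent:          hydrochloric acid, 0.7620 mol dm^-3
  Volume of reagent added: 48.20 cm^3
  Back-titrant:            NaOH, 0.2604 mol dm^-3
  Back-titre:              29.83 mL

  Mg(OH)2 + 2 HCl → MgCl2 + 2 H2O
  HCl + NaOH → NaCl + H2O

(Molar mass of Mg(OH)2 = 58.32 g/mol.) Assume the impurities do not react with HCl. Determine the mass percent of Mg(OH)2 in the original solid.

n(HCl) added = 0.04820 × 0.7620 = 0.03673 mol
n(NaOH) used in back-titration = 0.02983 × 0.2604 = 7.768 × 10^-3 mol
n(HCl) left over = 7.768 × 10^-3 mol (1:1 ratio)
n(HCl) consumed by analyte = 0.03673 − 7.768 × 10^-3 = 0.02896 mol
From the 1:2 ratio, n(Mg(OH)2) = 1/2 × 0.02896 = 0.01448 mol
mass of Mg(OH)2 = 0.01448 × 58.32 = 0.8445 g
% Mg(OH)2 = 0.8445 / 1.641 × 100 = 51.46 %

51.46 %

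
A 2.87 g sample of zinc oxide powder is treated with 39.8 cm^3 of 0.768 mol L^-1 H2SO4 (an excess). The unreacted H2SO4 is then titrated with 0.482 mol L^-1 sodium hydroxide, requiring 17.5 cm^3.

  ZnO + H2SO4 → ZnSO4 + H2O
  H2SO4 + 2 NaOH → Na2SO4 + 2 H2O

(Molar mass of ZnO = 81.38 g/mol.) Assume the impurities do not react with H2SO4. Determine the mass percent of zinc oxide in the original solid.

n(H2SO4) added = 0.0398 × 0.768 = 0.0306 mol
n(NaOH) used in back-titration = 0.0175 × 0.482 = 8.44 × 10^-3 mol
From the 1:2 ratio, n(H2SO4) left over = 1/2 × 8.44 × 10^-3 = 4.22 × 10^-3 mol
n(H2SO4) consumed by analyte = 0.0306 − 4.22 × 10^-3 = 0.0263 mol
n(ZnO) = 0.0263 mol (1:1 ratio)
mass of ZnO = 0.0263 × 81.38 = 2.14 g
% ZnO = 2.14 / 2.87 × 100 = 74.7 %

74.7 %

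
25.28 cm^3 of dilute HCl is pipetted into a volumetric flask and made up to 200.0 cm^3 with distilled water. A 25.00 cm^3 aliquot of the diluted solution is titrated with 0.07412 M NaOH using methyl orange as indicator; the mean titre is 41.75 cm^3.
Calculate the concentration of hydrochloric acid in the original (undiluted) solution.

0.9793 M

HCl + NaOH → NaCl + H2O
n(NaOH) = 0.04175 × 0.07412 = 3.095 × 10^-3 mol
n(HCl) in the aliquot = 3.095 × 10^-3 mol (1:1 ratio)
[HCl]_dilute = 3.095 × 10^-3 / 0.02500 = 0.1238 mol/L
Dilution factor = 200.0 / 25.28 = 7.911
[HCl]_stock = 0.1238 × 7.911 = 0.9793 mol/L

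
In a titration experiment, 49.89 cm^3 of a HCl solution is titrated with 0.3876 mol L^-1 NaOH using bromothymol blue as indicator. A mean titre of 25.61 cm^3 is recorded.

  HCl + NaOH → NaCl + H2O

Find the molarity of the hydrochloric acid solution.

0.1990 mol/L

n(NaOH) = 0.02561 L × 0.3876 mol/L = 9.926 × 10^-3 mol
n(HCl) = 9.926 × 10^-3 mol (1:1 mole ratio)
[HCl] = 9.926 × 10^-3 mol / 0.04989 L = 0.1990 mol/L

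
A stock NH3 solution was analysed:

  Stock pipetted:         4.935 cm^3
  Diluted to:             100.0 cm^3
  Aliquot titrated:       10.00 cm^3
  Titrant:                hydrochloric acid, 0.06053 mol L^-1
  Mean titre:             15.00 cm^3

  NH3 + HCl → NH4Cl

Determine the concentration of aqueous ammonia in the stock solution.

1.840 mol/L

n(HCl) = 0.01500 × 0.06053 = 9.079 × 10^-4 mol
n(NH3) in the aliquot = 9.079 × 10^-4 mol (1:1 ratio)
[NH3]_dilute = 9.079 × 10^-4 / 0.01000 = 0.09080 mol/L
Dilution factor = 100.0 / 4.935 = 20.26
[NH3]_stock = 0.09080 × 20.26 = 1.840 mol/L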